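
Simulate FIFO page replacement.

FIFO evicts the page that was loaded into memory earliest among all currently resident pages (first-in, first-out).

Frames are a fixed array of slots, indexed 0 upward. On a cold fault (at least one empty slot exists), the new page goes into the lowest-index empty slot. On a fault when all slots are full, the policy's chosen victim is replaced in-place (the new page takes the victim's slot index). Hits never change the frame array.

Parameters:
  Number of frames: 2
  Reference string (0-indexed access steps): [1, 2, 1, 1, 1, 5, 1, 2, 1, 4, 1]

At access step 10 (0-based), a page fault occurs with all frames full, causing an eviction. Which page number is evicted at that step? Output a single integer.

Answer: 2

Derivation:
Step 0: ref 1 -> FAULT, frames=[1,-]
Step 1: ref 2 -> FAULT, frames=[1,2]
Step 2: ref 1 -> HIT, frames=[1,2]
Step 3: ref 1 -> HIT, frames=[1,2]
Step 4: ref 1 -> HIT, frames=[1,2]
Step 5: ref 5 -> FAULT, evict 1, frames=[5,2]
Step 6: ref 1 -> FAULT, evict 2, frames=[5,1]
Step 7: ref 2 -> FAULT, evict 5, frames=[2,1]
Step 8: ref 1 -> HIT, frames=[2,1]
Step 9: ref 4 -> FAULT, evict 1, frames=[2,4]
Step 10: ref 1 -> FAULT, evict 2, frames=[1,4]
At step 10: evicted page 2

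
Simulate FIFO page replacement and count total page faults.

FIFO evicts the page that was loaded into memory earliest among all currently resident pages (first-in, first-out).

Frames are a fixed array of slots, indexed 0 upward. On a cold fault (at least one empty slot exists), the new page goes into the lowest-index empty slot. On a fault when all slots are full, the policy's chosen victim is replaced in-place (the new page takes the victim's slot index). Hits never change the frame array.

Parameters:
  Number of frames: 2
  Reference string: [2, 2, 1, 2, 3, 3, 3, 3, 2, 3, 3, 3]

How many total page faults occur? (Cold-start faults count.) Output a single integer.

Answer: 4

Derivation:
Step 0: ref 2 → FAULT, frames=[2,-]
Step 1: ref 2 → HIT, frames=[2,-]
Step 2: ref 1 → FAULT, frames=[2,1]
Step 3: ref 2 → HIT, frames=[2,1]
Step 4: ref 3 → FAULT (evict 2), frames=[3,1]
Step 5: ref 3 → HIT, frames=[3,1]
Step 6: ref 3 → HIT, frames=[3,1]
Step 7: ref 3 → HIT, frames=[3,1]
Step 8: ref 2 → FAULT (evict 1), frames=[3,2]
Step 9: ref 3 → HIT, frames=[3,2]
Step 10: ref 3 → HIT, frames=[3,2]
Step 11: ref 3 → HIT, frames=[3,2]
Total faults: 4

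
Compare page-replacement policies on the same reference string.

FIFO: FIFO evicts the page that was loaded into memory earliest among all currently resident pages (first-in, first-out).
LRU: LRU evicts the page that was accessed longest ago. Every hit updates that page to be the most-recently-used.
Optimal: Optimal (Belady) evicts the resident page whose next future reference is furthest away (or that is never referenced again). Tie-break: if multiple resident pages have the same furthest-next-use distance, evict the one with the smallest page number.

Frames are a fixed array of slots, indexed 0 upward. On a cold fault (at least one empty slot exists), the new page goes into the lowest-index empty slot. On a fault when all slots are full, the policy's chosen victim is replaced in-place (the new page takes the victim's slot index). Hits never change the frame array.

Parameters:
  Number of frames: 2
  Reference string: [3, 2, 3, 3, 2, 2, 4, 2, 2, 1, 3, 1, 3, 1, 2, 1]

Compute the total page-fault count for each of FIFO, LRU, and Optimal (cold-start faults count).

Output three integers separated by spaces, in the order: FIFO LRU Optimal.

--- FIFO ---
  step 0: ref 3 -> FAULT, frames=[3,-] (faults so far: 1)
  step 1: ref 2 -> FAULT, frames=[3,2] (faults so far: 2)
  step 2: ref 3 -> HIT, frames=[3,2] (faults so far: 2)
  step 3: ref 3 -> HIT, frames=[3,2] (faults so far: 2)
  step 4: ref 2 -> HIT, frames=[3,2] (faults so far: 2)
  step 5: ref 2 -> HIT, frames=[3,2] (faults so far: 2)
  step 6: ref 4 -> FAULT, evict 3, frames=[4,2] (faults so far: 3)
  step 7: ref 2 -> HIT, frames=[4,2] (faults so far: 3)
  step 8: ref 2 -> HIT, frames=[4,2] (faults so far: 3)
  step 9: ref 1 -> FAULT, evict 2, frames=[4,1] (faults so far: 4)
  step 10: ref 3 -> FAULT, evict 4, frames=[3,1] (faults so far: 5)
  step 11: ref 1 -> HIT, frames=[3,1] (faults so far: 5)
  step 12: ref 3 -> HIT, frames=[3,1] (faults so far: 5)
  step 13: ref 1 -> HIT, frames=[3,1] (faults so far: 5)
  step 14: ref 2 -> FAULT, evict 1, frames=[3,2] (faults so far: 6)
  step 15: ref 1 -> FAULT, evict 3, frames=[1,2] (faults so far: 7)
  FIFO total faults: 7
--- LRU ---
  step 0: ref 3 -> FAULT, frames=[3,-] (faults so far: 1)
  step 1: ref 2 -> FAULT, frames=[3,2] (faults so far: 2)
  step 2: ref 3 -> HIT, frames=[3,2] (faults so far: 2)
  step 3: ref 3 -> HIT, frames=[3,2] (faults so far: 2)
  step 4: ref 2 -> HIT, frames=[3,2] (faults so far: 2)
  step 5: ref 2 -> HIT, frames=[3,2] (faults so far: 2)
  step 6: ref 4 -> FAULT, evict 3, frames=[4,2] (faults so far: 3)
  step 7: ref 2 -> HIT, frames=[4,2] (faults so far: 3)
  step 8: ref 2 -> HIT, frames=[4,2] (faults so far: 3)
  step 9: ref 1 -> FAULT, evict 4, frames=[1,2] (faults so far: 4)
  step 10: ref 3 -> FAULT, evict 2, frames=[1,3] (faults so far: 5)
  step 11: ref 1 -> HIT, frames=[1,3] (faults so far: 5)
  step 12: ref 3 -> HIT, frames=[1,3] (faults so far: 5)
  step 13: ref 1 -> HIT, frames=[1,3] (faults so far: 5)
  step 14: ref 2 -> FAULT, evict 3, frames=[1,2] (faults so far: 6)
  step 15: ref 1 -> HIT, frames=[1,2] (faults so far: 6)
  LRU total faults: 6
--- Optimal ---
  step 0: ref 3 -> FAULT, frames=[3,-] (faults so far: 1)
  step 1: ref 2 -> FAULT, frames=[3,2] (faults so far: 2)
  step 2: ref 3 -> HIT, frames=[3,2] (faults so far: 2)
  step 3: ref 3 -> HIT, frames=[3,2] (faults so far: 2)
  step 4: ref 2 -> HIT, frames=[3,2] (faults so far: 2)
  step 5: ref 2 -> HIT, frames=[3,2] (faults so far: 2)
  step 6: ref 4 -> FAULT, evict 3, frames=[4,2] (faults so far: 3)
  step 7: ref 2 -> HIT, frames=[4,2] (faults so far: 3)
  step 8: ref 2 -> HIT, frames=[4,2] (faults so far: 3)
  step 9: ref 1 -> FAULT, evict 4, frames=[1,2] (faults so far: 4)
  step 10: ref 3 -> FAULT, evict 2, frames=[1,3] (faults so far: 5)
  step 11: ref 1 -> HIT, frames=[1,3] (faults so far: 5)
  step 12: ref 3 -> HIT, frames=[1,3] (faults so far: 5)
  step 13: ref 1 -> HIT, frames=[1,3] (faults so far: 5)
  step 14: ref 2 -> FAULT, evict 3, frames=[1,2] (faults so far: 6)
  step 15: ref 1 -> HIT, frames=[1,2] (faults so far: 6)
  Optimal total faults: 6

Answer: 7 6 6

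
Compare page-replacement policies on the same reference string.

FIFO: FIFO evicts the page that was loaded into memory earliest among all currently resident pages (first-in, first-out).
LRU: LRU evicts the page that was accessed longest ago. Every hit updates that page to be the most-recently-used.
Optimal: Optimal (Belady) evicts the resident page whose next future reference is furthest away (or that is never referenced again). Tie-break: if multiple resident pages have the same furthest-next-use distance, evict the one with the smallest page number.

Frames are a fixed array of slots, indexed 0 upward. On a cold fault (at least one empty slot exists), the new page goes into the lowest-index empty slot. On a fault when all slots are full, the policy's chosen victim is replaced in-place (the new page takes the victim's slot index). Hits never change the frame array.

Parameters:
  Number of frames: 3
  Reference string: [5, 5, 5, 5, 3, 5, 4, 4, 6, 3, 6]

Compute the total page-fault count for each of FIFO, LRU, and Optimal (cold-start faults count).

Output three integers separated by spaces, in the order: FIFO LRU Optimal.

--- FIFO ---
  step 0: ref 5 -> FAULT, frames=[5,-,-] (faults so far: 1)
  step 1: ref 5 -> HIT, frames=[5,-,-] (faults so far: 1)
  step 2: ref 5 -> HIT, frames=[5,-,-] (faults so far: 1)
  step 3: ref 5 -> HIT, frames=[5,-,-] (faults so far: 1)
  step 4: ref 3 -> FAULT, frames=[5,3,-] (faults so far: 2)
  step 5: ref 5 -> HIT, frames=[5,3,-] (faults so far: 2)
  step 6: ref 4 -> FAULT, frames=[5,3,4] (faults so far: 3)
  step 7: ref 4 -> HIT, frames=[5,3,4] (faults so far: 3)
  step 8: ref 6 -> FAULT, evict 5, frames=[6,3,4] (faults so far: 4)
  step 9: ref 3 -> HIT, frames=[6,3,4] (faults so far: 4)
  step 10: ref 6 -> HIT, frames=[6,3,4] (faults so far: 4)
  FIFO total faults: 4
--- LRU ---
  step 0: ref 5 -> FAULT, frames=[5,-,-] (faults so far: 1)
  step 1: ref 5 -> HIT, frames=[5,-,-] (faults so far: 1)
  step 2: ref 5 -> HIT, frames=[5,-,-] (faults so far: 1)
  step 3: ref 5 -> HIT, frames=[5,-,-] (faults so far: 1)
  step 4: ref 3 -> FAULT, frames=[5,3,-] (faults so far: 2)
  step 5: ref 5 -> HIT, frames=[5,3,-] (faults so far: 2)
  step 6: ref 4 -> FAULT, frames=[5,3,4] (faults so far: 3)
  step 7: ref 4 -> HIT, frames=[5,3,4] (faults so far: 3)
  step 8: ref 6 -> FAULT, evict 3, frames=[5,6,4] (faults so far: 4)
  step 9: ref 3 -> FAULT, evict 5, frames=[3,6,4] (faults so far: 5)
  step 10: ref 6 -> HIT, frames=[3,6,4] (faults so far: 5)
  LRU total faults: 5
--- Optimal ---
  step 0: ref 5 -> FAULT, frames=[5,-,-] (faults so far: 1)
  step 1: ref 5 -> HIT, frames=[5,-,-] (faults so far: 1)
  step 2: ref 5 -> HIT, frames=[5,-,-] (faults so far: 1)
  step 3: ref 5 -> HIT, frames=[5,-,-] (faults so far: 1)
  step 4: ref 3 -> FAULT, frames=[5,3,-] (faults so far: 2)
  step 5: ref 5 -> HIT, frames=[5,3,-] (faults so far: 2)
  step 6: ref 4 -> FAULT, frames=[5,3,4] (faults so far: 3)
  step 7: ref 4 -> HIT, frames=[5,3,4] (faults so far: 3)
  step 8: ref 6 -> FAULT, evict 4, frames=[5,3,6] (faults so far: 4)
  step 9: ref 3 -> HIT, frames=[5,3,6] (faults so far: 4)
  step 10: ref 6 -> HIT, frames=[5,3,6] (faults so far: 4)
  Optimal total faults: 4

Answer: 4 5 4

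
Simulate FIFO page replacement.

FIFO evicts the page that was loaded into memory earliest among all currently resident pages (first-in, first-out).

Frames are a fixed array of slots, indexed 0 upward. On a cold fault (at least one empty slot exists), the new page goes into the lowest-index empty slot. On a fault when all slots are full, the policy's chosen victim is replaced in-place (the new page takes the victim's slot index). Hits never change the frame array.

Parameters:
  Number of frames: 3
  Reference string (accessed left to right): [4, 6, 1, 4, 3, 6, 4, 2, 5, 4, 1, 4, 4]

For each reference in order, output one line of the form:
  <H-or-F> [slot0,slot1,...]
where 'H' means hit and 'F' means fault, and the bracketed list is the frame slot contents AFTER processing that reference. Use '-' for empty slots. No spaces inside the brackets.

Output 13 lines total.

F [4,-,-]
F [4,6,-]
F [4,6,1]
H [4,6,1]
F [3,6,1]
H [3,6,1]
F [3,4,1]
F [3,4,2]
F [5,4,2]
H [5,4,2]
F [5,1,2]
F [5,1,4]
H [5,1,4]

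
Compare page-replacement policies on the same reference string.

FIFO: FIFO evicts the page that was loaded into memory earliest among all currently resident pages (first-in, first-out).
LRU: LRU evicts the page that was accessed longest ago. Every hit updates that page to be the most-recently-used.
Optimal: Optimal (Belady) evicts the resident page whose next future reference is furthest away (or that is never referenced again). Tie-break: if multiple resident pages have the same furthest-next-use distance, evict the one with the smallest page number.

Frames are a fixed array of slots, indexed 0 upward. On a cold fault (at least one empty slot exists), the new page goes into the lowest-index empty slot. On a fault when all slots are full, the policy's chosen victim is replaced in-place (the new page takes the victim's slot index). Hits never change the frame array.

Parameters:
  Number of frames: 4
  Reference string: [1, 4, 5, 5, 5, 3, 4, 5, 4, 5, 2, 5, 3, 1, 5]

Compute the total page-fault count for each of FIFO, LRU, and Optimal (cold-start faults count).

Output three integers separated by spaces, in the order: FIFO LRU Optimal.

Answer: 6 6 5

Derivation:
--- FIFO ---
  step 0: ref 1 -> FAULT, frames=[1,-,-,-] (faults so far: 1)
  step 1: ref 4 -> FAULT, frames=[1,4,-,-] (faults so far: 2)
  step 2: ref 5 -> FAULT, frames=[1,4,5,-] (faults so far: 3)
  step 3: ref 5 -> HIT, frames=[1,4,5,-] (faults so far: 3)
  step 4: ref 5 -> HIT, frames=[1,4,5,-] (faults so far: 3)
  step 5: ref 3 -> FAULT, frames=[1,4,5,3] (faults so far: 4)
  step 6: ref 4 -> HIT, frames=[1,4,5,3] (faults so far: 4)
  step 7: ref 5 -> HIT, frames=[1,4,5,3] (faults so far: 4)
  step 8: ref 4 -> HIT, frames=[1,4,5,3] (faults so far: 4)
  step 9: ref 5 -> HIT, frames=[1,4,5,3] (faults so far: 4)
  step 10: ref 2 -> FAULT, evict 1, frames=[2,4,5,3] (faults so far: 5)
  step 11: ref 5 -> HIT, frames=[2,4,5,3] (faults so far: 5)
  step 12: ref 3 -> HIT, frames=[2,4,5,3] (faults so far: 5)
  step 13: ref 1 -> FAULT, evict 4, frames=[2,1,5,3] (faults so far: 6)
  step 14: ref 5 -> HIT, frames=[2,1,5,3] (faults so far: 6)
  FIFO total faults: 6
--- LRU ---
  step 0: ref 1 -> FAULT, frames=[1,-,-,-] (faults so far: 1)
  step 1: ref 4 -> FAULT, frames=[1,4,-,-] (faults so far: 2)
  step 2: ref 5 -> FAULT, frames=[1,4,5,-] (faults so far: 3)
  step 3: ref 5 -> HIT, frames=[1,4,5,-] (faults so far: 3)
  step 4: ref 5 -> HIT, frames=[1,4,5,-] (faults so far: 3)
  step 5: ref 3 -> FAULT, frames=[1,4,5,3] (faults so far: 4)
  step 6: ref 4 -> HIT, frames=[1,4,5,3] (faults so far: 4)
  step 7: ref 5 -> HIT, frames=[1,4,5,3] (faults so far: 4)
  step 8: ref 4 -> HIT, frames=[1,4,5,3] (faults so far: 4)
  step 9: ref 5 -> HIT, frames=[1,4,5,3] (faults so far: 4)
  step 10: ref 2 -> FAULT, evict 1, frames=[2,4,5,3] (faults so far: 5)
  step 11: ref 5 -> HIT, frames=[2,4,5,3] (faults so far: 5)
  step 12: ref 3 -> HIT, frames=[2,4,5,3] (faults so far: 5)
  step 13: ref 1 -> FAULT, evict 4, frames=[2,1,5,3] (faults so far: 6)
  step 14: ref 5 -> HIT, frames=[2,1,5,3] (faults so far: 6)
  LRU total faults: 6
--- Optimal ---
  step 0: ref 1 -> FAULT, frames=[1,-,-,-] (faults so far: 1)
  step 1: ref 4 -> FAULT, frames=[1,4,-,-] (faults so far: 2)
  step 2: ref 5 -> FAULT, frames=[1,4,5,-] (faults so far: 3)
  step 3: ref 5 -> HIT, frames=[1,4,5,-] (faults so far: 3)
  step 4: ref 5 -> HIT, frames=[1,4,5,-] (faults so far: 3)
  step 5: ref 3 -> FAULT, frames=[1,4,5,3] (faults so far: 4)
  step 6: ref 4 -> HIT, frames=[1,4,5,3] (faults so far: 4)
  step 7: ref 5 -> HIT, frames=[1,4,5,3] (faults so far: 4)
  step 8: ref 4 -> HIT, frames=[1,4,5,3] (faults so far: 4)
  step 9: ref 5 -> HIT, frames=[1,4,5,3] (faults so far: 4)
  step 10: ref 2 -> FAULT, evict 4, frames=[1,2,5,3] (faults so far: 5)
  step 11: ref 5 -> HIT, frames=[1,2,5,3] (faults so far: 5)
  step 12: ref 3 -> HIT, frames=[1,2,5,3] (faults so far: 5)
  step 13: ref 1 -> HIT, frames=[1,2,5,3] (faults so far: 5)
  step 14: ref 5 -> HIT, frames=[1,2,5,3] (faults so far: 5)
  Optimal total faults: 5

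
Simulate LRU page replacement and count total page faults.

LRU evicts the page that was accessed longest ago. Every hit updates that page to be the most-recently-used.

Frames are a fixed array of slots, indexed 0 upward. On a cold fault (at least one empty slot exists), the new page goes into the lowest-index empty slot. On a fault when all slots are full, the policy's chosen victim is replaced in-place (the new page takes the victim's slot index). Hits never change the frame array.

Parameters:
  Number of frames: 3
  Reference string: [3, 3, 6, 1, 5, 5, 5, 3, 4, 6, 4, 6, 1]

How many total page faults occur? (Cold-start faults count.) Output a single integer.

Answer: 8

Derivation:
Step 0: ref 3 → FAULT, frames=[3,-,-]
Step 1: ref 3 → HIT, frames=[3,-,-]
Step 2: ref 6 → FAULT, frames=[3,6,-]
Step 3: ref 1 → FAULT, frames=[3,6,1]
Step 4: ref 5 → FAULT (evict 3), frames=[5,6,1]
Step 5: ref 5 → HIT, frames=[5,6,1]
Step 6: ref 5 → HIT, frames=[5,6,1]
Step 7: ref 3 → FAULT (evict 6), frames=[5,3,1]
Step 8: ref 4 → FAULT (evict 1), frames=[5,3,4]
Step 9: ref 6 → FAULT (evict 5), frames=[6,3,4]
Step 10: ref 4 → HIT, frames=[6,3,4]
Step 11: ref 6 → HIT, frames=[6,3,4]
Step 12: ref 1 → FAULT (evict 3), frames=[6,1,4]
Total faults: 8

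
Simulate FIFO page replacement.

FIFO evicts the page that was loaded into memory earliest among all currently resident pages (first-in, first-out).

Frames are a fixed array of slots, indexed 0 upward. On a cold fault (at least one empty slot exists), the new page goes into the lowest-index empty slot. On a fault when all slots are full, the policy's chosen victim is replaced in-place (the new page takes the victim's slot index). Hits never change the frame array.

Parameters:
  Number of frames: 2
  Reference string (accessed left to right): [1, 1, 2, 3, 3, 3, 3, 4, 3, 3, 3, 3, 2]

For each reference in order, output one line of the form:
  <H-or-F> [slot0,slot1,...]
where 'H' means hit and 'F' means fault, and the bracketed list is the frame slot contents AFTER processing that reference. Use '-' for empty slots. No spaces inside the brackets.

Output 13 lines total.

F [1,-]
H [1,-]
F [1,2]
F [3,2]
H [3,2]
H [3,2]
H [3,2]
F [3,4]
H [3,4]
H [3,4]
H [3,4]
H [3,4]
F [2,4]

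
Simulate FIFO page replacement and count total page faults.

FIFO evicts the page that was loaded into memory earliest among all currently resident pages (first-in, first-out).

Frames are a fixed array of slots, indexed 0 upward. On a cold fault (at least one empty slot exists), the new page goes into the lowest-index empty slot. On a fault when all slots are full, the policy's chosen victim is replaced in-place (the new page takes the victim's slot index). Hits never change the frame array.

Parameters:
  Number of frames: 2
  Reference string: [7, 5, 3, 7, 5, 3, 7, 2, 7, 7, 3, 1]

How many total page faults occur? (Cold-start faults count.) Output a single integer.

Answer: 10

Derivation:
Step 0: ref 7 → FAULT, frames=[7,-]
Step 1: ref 5 → FAULT, frames=[7,5]
Step 2: ref 3 → FAULT (evict 7), frames=[3,5]
Step 3: ref 7 → FAULT (evict 5), frames=[3,7]
Step 4: ref 5 → FAULT (evict 3), frames=[5,7]
Step 5: ref 3 → FAULT (evict 7), frames=[5,3]
Step 6: ref 7 → FAULT (evict 5), frames=[7,3]
Step 7: ref 2 → FAULT (evict 3), frames=[7,2]
Step 8: ref 7 → HIT, frames=[7,2]
Step 9: ref 7 → HIT, frames=[7,2]
Step 10: ref 3 → FAULT (evict 7), frames=[3,2]
Step 11: ref 1 → FAULT (evict 2), frames=[3,1]
Total faults: 10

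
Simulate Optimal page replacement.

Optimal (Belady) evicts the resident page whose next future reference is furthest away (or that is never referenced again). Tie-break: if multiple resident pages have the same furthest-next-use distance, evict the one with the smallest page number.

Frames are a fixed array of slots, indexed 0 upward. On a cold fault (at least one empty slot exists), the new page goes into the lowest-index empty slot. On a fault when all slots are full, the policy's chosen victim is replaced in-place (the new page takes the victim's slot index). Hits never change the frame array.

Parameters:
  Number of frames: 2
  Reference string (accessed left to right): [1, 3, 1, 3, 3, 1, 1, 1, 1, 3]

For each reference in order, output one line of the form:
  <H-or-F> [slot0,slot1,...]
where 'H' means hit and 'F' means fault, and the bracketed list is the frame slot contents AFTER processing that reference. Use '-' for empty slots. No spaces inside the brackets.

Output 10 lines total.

F [1,-]
F [1,3]
H [1,3]
H [1,3]
H [1,3]
H [1,3]
H [1,3]
H [1,3]
H [1,3]
H [1,3]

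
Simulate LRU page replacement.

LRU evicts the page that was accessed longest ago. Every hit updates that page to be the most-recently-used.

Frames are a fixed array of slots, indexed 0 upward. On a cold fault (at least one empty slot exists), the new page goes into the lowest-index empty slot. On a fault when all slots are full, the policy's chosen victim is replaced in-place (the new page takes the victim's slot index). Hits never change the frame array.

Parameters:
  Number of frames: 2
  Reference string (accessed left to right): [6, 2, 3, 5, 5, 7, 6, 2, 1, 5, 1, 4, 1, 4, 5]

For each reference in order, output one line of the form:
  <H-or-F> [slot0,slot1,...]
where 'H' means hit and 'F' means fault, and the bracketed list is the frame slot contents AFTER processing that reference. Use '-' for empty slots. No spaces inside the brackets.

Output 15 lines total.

F [6,-]
F [6,2]
F [3,2]
F [3,5]
H [3,5]
F [7,5]
F [7,6]
F [2,6]
F [2,1]
F [5,1]
H [5,1]
F [4,1]
H [4,1]
H [4,1]
F [4,5]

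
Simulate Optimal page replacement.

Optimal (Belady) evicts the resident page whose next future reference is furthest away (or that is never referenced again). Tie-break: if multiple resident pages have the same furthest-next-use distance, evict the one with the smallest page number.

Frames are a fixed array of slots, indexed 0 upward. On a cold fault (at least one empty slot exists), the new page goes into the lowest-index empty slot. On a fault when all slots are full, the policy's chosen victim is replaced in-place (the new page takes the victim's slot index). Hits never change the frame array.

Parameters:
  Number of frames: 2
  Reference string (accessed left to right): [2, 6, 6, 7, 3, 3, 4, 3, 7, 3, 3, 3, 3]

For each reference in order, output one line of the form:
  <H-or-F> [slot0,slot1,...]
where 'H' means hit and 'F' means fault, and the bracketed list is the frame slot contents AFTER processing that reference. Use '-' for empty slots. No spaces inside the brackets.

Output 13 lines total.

F [2,-]
F [2,6]
H [2,6]
F [7,6]
F [7,3]
H [7,3]
F [4,3]
H [4,3]
F [7,3]
H [7,3]
H [7,3]
H [7,3]
H [7,3]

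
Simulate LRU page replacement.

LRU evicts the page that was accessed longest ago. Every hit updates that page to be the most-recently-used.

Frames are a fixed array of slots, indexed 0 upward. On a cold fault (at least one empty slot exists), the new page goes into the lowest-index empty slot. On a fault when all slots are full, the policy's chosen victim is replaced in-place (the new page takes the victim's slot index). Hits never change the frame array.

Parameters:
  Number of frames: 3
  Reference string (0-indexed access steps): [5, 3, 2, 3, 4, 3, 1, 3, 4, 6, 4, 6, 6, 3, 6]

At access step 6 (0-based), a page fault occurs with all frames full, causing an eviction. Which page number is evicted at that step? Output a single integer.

Step 0: ref 5 -> FAULT, frames=[5,-,-]
Step 1: ref 3 -> FAULT, frames=[5,3,-]
Step 2: ref 2 -> FAULT, frames=[5,3,2]
Step 3: ref 3 -> HIT, frames=[5,3,2]
Step 4: ref 4 -> FAULT, evict 5, frames=[4,3,2]
Step 5: ref 3 -> HIT, frames=[4,3,2]
Step 6: ref 1 -> FAULT, evict 2, frames=[4,3,1]
At step 6: evicted page 2

Answer: 2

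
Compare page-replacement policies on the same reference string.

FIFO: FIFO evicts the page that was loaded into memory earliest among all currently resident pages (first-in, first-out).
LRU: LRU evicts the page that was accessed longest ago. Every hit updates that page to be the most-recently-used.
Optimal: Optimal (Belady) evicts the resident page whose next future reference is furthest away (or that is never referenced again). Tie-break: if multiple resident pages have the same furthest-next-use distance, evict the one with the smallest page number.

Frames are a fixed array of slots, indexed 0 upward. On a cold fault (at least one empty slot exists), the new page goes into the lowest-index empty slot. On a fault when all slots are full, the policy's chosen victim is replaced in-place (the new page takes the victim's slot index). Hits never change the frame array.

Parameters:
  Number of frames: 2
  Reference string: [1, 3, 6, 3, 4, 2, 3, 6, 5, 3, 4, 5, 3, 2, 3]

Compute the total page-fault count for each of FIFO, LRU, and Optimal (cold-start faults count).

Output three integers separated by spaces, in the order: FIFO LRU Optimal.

Answer: 13 13 10

Derivation:
--- FIFO ---
  step 0: ref 1 -> FAULT, frames=[1,-] (faults so far: 1)
  step 1: ref 3 -> FAULT, frames=[1,3] (faults so far: 2)
  step 2: ref 6 -> FAULT, evict 1, frames=[6,3] (faults so far: 3)
  step 3: ref 3 -> HIT, frames=[6,3] (faults so far: 3)
  step 4: ref 4 -> FAULT, evict 3, frames=[6,4] (faults so far: 4)
  step 5: ref 2 -> FAULT, evict 6, frames=[2,4] (faults so far: 5)
  step 6: ref 3 -> FAULT, evict 4, frames=[2,3] (faults so far: 6)
  step 7: ref 6 -> FAULT, evict 2, frames=[6,3] (faults so far: 7)
  step 8: ref 5 -> FAULT, evict 3, frames=[6,5] (faults so far: 8)
  step 9: ref 3 -> FAULT, evict 6, frames=[3,5] (faults so far: 9)
  step 10: ref 4 -> FAULT, evict 5, frames=[3,4] (faults so far: 10)
  step 11: ref 5 -> FAULT, evict 3, frames=[5,4] (faults so far: 11)
  step 12: ref 3 -> FAULT, evict 4, frames=[5,3] (faults so far: 12)
  step 13: ref 2 -> FAULT, evict 5, frames=[2,3] (faults so far: 13)
  step 14: ref 3 -> HIT, frames=[2,3] (faults so far: 13)
  FIFO total faults: 13
--- LRU ---
  step 0: ref 1 -> FAULT, frames=[1,-] (faults so far: 1)
  step 1: ref 3 -> FAULT, frames=[1,3] (faults so far: 2)
  step 2: ref 6 -> FAULT, evict 1, frames=[6,3] (faults so far: 3)
  step 3: ref 3 -> HIT, frames=[6,3] (faults so far: 3)
  step 4: ref 4 -> FAULT, evict 6, frames=[4,3] (faults so far: 4)
  step 5: ref 2 -> FAULT, evict 3, frames=[4,2] (faults so far: 5)
  step 6: ref 3 -> FAULT, evict 4, frames=[3,2] (faults so far: 6)
  step 7: ref 6 -> FAULT, evict 2, frames=[3,6] (faults so far: 7)
  step 8: ref 5 -> FAULT, evict 3, frames=[5,6] (faults so far: 8)
  step 9: ref 3 -> FAULT, evict 6, frames=[5,3] (faults so far: 9)
  step 10: ref 4 -> FAULT, evict 5, frames=[4,3] (faults so far: 10)
  step 11: ref 5 -> FAULT, evict 3, frames=[4,5] (faults so far: 11)
  step 12: ref 3 -> FAULT, evict 4, frames=[3,5] (faults so far: 12)
  step 13: ref 2 -> FAULT, evict 5, frames=[3,2] (faults so far: 13)
  step 14: ref 3 -> HIT, frames=[3,2] (faults so far: 13)
  LRU total faults: 13
--- Optimal ---
  step 0: ref 1 -> FAULT, frames=[1,-] (faults so far: 1)
  step 1: ref 3 -> FAULT, frames=[1,3] (faults so far: 2)
  step 2: ref 6 -> FAULT, evict 1, frames=[6,3] (faults so far: 3)
  step 3: ref 3 -> HIT, frames=[6,3] (faults so far: 3)
  step 4: ref 4 -> FAULT, evict 6, frames=[4,3] (faults so far: 4)
  step 5: ref 2 -> FAULT, evict 4, frames=[2,3] (faults so far: 5)
  step 6: ref 3 -> HIT, frames=[2,3] (faults so far: 5)
  step 7: ref 6 -> FAULT, evict 2, frames=[6,3] (faults so far: 6)
  step 8: ref 5 -> FAULT, evict 6, frames=[5,3] (faults so far: 7)
  step 9: ref 3 -> HIT, frames=[5,3] (faults so far: 7)
  step 10: ref 4 -> FAULT, evict 3, frames=[5,4] (faults so far: 8)
  step 11: ref 5 -> HIT, frames=[5,4] (faults so far: 8)
  step 12: ref 3 -> FAULT, evict 4, frames=[5,3] (faults so far: 9)
  step 13: ref 2 -> FAULT, evict 5, frames=[2,3] (faults so far: 10)
  step 14: ref 3 -> HIT, frames=[2,3] (faults so far: 10)
  Optimal total faults: 10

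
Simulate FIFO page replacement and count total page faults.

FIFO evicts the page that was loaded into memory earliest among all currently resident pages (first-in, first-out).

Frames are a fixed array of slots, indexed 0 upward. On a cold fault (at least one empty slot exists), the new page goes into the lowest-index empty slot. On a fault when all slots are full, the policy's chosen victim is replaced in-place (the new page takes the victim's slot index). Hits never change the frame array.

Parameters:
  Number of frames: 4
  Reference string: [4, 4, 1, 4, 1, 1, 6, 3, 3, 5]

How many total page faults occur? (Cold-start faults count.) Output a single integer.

Step 0: ref 4 → FAULT, frames=[4,-,-,-]
Step 1: ref 4 → HIT, frames=[4,-,-,-]
Step 2: ref 1 → FAULT, frames=[4,1,-,-]
Step 3: ref 4 → HIT, frames=[4,1,-,-]
Step 4: ref 1 → HIT, frames=[4,1,-,-]
Step 5: ref 1 → HIT, frames=[4,1,-,-]
Step 6: ref 6 → FAULT, frames=[4,1,6,-]
Step 7: ref 3 → FAULT, frames=[4,1,6,3]
Step 8: ref 3 → HIT, frames=[4,1,6,3]
Step 9: ref 5 → FAULT (evict 4), frames=[5,1,6,3]
Total faults: 5

Answer: 5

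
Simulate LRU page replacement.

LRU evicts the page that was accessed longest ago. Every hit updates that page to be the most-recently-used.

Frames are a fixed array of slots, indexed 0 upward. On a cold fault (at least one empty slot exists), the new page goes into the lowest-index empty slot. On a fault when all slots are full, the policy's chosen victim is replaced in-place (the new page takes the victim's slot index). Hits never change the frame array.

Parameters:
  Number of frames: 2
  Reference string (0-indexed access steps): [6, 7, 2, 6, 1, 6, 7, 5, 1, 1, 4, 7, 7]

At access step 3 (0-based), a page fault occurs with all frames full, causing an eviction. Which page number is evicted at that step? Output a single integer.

Step 0: ref 6 -> FAULT, frames=[6,-]
Step 1: ref 7 -> FAULT, frames=[6,7]
Step 2: ref 2 -> FAULT, evict 6, frames=[2,7]
Step 3: ref 6 -> FAULT, evict 7, frames=[2,6]
At step 3: evicted page 7

Answer: 7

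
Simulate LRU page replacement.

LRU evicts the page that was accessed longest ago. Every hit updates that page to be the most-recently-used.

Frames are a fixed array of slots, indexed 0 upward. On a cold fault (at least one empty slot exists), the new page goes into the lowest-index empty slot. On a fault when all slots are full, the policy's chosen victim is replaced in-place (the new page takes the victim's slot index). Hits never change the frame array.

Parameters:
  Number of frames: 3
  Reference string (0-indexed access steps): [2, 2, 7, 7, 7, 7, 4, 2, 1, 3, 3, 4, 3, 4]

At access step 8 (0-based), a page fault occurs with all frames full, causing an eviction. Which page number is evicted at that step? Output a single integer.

Answer: 7

Derivation:
Step 0: ref 2 -> FAULT, frames=[2,-,-]
Step 1: ref 2 -> HIT, frames=[2,-,-]
Step 2: ref 7 -> FAULT, frames=[2,7,-]
Step 3: ref 7 -> HIT, frames=[2,7,-]
Step 4: ref 7 -> HIT, frames=[2,7,-]
Step 5: ref 7 -> HIT, frames=[2,7,-]
Step 6: ref 4 -> FAULT, frames=[2,7,4]
Step 7: ref 2 -> HIT, frames=[2,7,4]
Step 8: ref 1 -> FAULT, evict 7, frames=[2,1,4]
At step 8: evicted page 7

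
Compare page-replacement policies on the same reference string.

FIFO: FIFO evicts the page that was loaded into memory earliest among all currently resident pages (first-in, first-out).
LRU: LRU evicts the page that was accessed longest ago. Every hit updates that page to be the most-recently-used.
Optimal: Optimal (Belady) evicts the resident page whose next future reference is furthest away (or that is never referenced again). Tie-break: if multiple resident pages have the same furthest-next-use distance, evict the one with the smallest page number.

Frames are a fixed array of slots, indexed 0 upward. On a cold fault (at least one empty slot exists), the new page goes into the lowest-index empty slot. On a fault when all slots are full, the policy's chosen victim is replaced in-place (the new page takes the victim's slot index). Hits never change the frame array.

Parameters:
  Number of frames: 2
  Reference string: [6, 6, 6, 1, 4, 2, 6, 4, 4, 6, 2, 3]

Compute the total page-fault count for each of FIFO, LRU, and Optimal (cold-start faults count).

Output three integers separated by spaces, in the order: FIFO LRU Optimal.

--- FIFO ---
  step 0: ref 6 -> FAULT, frames=[6,-] (faults so far: 1)
  step 1: ref 6 -> HIT, frames=[6,-] (faults so far: 1)
  step 2: ref 6 -> HIT, frames=[6,-] (faults so far: 1)
  step 3: ref 1 -> FAULT, frames=[6,1] (faults so far: 2)
  step 4: ref 4 -> FAULT, evict 6, frames=[4,1] (faults so far: 3)
  step 5: ref 2 -> FAULT, evict 1, frames=[4,2] (faults so far: 4)
  step 6: ref 6 -> FAULT, evict 4, frames=[6,2] (faults so far: 5)
  step 7: ref 4 -> FAULT, evict 2, frames=[6,4] (faults so far: 6)
  step 8: ref 4 -> HIT, frames=[6,4] (faults so far: 6)
  step 9: ref 6 -> HIT, frames=[6,4] (faults so far: 6)
  step 10: ref 2 -> FAULT, evict 6, frames=[2,4] (faults so far: 7)
  step 11: ref 3 -> FAULT, evict 4, frames=[2,3] (faults so far: 8)
  FIFO total faults: 8
--- LRU ---
  step 0: ref 6 -> FAULT, frames=[6,-] (faults so far: 1)
  step 1: ref 6 -> HIT, frames=[6,-] (faults so far: 1)
  step 2: ref 6 -> HIT, frames=[6,-] (faults so far: 1)
  step 3: ref 1 -> FAULT, frames=[6,1] (faults so far: 2)
  step 4: ref 4 -> FAULT, evict 6, frames=[4,1] (faults so far: 3)
  step 5: ref 2 -> FAULT, evict 1, frames=[4,2] (faults so far: 4)
  step 6: ref 6 -> FAULT, evict 4, frames=[6,2] (faults so far: 5)
  step 7: ref 4 -> FAULT, evict 2, frames=[6,4] (faults so far: 6)
  step 8: ref 4 -> HIT, frames=[6,4] (faults so far: 6)
  step 9: ref 6 -> HIT, frames=[6,4] (faults so far: 6)
  step 10: ref 2 -> FAULT, evict 4, frames=[6,2] (faults so far: 7)
  step 11: ref 3 -> FAULT, evict 6, frames=[3,2] (faults so far: 8)
  LRU total faults: 8
--- Optimal ---
  step 0: ref 6 -> FAULT, frames=[6,-] (faults so far: 1)
  step 1: ref 6 -> HIT, frames=[6,-] (faults so far: 1)
  step 2: ref 6 -> HIT, frames=[6,-] (faults so far: 1)
  step 3: ref 1 -> FAULT, frames=[6,1] (faults so far: 2)
  step 4: ref 4 -> FAULT, evict 1, frames=[6,4] (faults so far: 3)
  step 5: ref 2 -> FAULT, evict 4, frames=[6,2] (faults so far: 4)
  step 6: ref 6 -> HIT, frames=[6,2] (faults so far: 4)
  step 7: ref 4 -> FAULT, evict 2, frames=[6,4] (faults so far: 5)
  step 8: ref 4 -> HIT, frames=[6,4] (faults so far: 5)
  step 9: ref 6 -> HIT, frames=[6,4] (faults so far: 5)
  step 10: ref 2 -> FAULT, evict 4, frames=[6,2] (faults so far: 6)
  step 11: ref 3 -> FAULT, evict 2, frames=[6,3] (faults so far: 7)
  Optimal total faults: 7

Answer: 8 8 7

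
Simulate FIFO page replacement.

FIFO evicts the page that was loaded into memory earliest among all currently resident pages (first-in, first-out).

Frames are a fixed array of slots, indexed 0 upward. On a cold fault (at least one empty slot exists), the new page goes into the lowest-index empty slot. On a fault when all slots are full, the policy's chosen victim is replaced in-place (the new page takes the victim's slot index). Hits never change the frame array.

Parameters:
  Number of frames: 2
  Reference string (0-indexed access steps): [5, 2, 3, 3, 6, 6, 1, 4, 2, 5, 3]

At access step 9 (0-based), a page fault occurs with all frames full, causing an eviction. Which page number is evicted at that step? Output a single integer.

Answer: 4

Derivation:
Step 0: ref 5 -> FAULT, frames=[5,-]
Step 1: ref 2 -> FAULT, frames=[5,2]
Step 2: ref 3 -> FAULT, evict 5, frames=[3,2]
Step 3: ref 3 -> HIT, frames=[3,2]
Step 4: ref 6 -> FAULT, evict 2, frames=[3,6]
Step 5: ref 6 -> HIT, frames=[3,6]
Step 6: ref 1 -> FAULT, evict 3, frames=[1,6]
Step 7: ref 4 -> FAULT, evict 6, frames=[1,4]
Step 8: ref 2 -> FAULT, evict 1, frames=[2,4]
Step 9: ref 5 -> FAULT, evict 4, frames=[2,5]
At step 9: evicted page 4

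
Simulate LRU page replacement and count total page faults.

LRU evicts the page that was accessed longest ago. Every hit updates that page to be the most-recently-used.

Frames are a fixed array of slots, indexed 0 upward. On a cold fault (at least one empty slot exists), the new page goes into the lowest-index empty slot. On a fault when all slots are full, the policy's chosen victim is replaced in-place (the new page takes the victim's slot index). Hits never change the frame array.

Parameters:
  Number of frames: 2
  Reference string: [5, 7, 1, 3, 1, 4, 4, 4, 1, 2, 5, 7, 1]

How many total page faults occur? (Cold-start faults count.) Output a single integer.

Step 0: ref 5 → FAULT, frames=[5,-]
Step 1: ref 7 → FAULT, frames=[5,7]
Step 2: ref 1 → FAULT (evict 5), frames=[1,7]
Step 3: ref 3 → FAULT (evict 7), frames=[1,3]
Step 4: ref 1 → HIT, frames=[1,3]
Step 5: ref 4 → FAULT (evict 3), frames=[1,4]
Step 6: ref 4 → HIT, frames=[1,4]
Step 7: ref 4 → HIT, frames=[1,4]
Step 8: ref 1 → HIT, frames=[1,4]
Step 9: ref 2 → FAULT (evict 4), frames=[1,2]
Step 10: ref 5 → FAULT (evict 1), frames=[5,2]
Step 11: ref 7 → FAULT (evict 2), frames=[5,7]
Step 12: ref 1 → FAULT (evict 5), frames=[1,7]
Total faults: 9

Answer: 9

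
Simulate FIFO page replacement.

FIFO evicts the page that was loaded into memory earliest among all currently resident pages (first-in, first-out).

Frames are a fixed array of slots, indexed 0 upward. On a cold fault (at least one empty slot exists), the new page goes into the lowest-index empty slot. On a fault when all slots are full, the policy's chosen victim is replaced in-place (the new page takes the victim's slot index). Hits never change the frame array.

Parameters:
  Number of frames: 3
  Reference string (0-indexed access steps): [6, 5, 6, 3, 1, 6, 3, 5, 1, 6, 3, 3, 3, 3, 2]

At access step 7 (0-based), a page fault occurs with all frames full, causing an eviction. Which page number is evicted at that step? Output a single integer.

Answer: 3

Derivation:
Step 0: ref 6 -> FAULT, frames=[6,-,-]
Step 1: ref 5 -> FAULT, frames=[6,5,-]
Step 2: ref 6 -> HIT, frames=[6,5,-]
Step 3: ref 3 -> FAULT, frames=[6,5,3]
Step 4: ref 1 -> FAULT, evict 6, frames=[1,5,3]
Step 5: ref 6 -> FAULT, evict 5, frames=[1,6,3]
Step 6: ref 3 -> HIT, frames=[1,6,3]
Step 7: ref 5 -> FAULT, evict 3, frames=[1,6,5]
At step 7: evicted page 3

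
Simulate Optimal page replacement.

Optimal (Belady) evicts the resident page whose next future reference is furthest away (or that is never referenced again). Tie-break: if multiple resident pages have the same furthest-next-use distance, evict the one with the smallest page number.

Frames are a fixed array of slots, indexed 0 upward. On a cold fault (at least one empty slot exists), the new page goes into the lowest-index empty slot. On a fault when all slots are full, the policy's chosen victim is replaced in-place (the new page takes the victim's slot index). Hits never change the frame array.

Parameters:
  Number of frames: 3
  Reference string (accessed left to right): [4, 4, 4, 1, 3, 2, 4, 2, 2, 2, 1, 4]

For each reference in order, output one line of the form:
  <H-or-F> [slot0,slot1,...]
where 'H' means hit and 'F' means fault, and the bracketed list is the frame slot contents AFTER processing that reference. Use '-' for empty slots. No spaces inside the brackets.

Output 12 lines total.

F [4,-,-]
H [4,-,-]
H [4,-,-]
F [4,1,-]
F [4,1,3]
F [4,1,2]
H [4,1,2]
H [4,1,2]
H [4,1,2]
H [4,1,2]
H [4,1,2]
H [4,1,2]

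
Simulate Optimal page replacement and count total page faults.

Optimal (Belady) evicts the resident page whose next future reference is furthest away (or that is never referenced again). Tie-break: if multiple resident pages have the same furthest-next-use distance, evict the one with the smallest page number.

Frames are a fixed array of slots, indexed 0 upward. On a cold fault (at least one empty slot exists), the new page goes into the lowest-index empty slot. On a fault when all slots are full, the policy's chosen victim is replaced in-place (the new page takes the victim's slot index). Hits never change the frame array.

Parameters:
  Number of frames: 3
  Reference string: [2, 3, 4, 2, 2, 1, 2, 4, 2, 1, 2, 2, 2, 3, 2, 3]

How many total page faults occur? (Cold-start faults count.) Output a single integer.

Answer: 5

Derivation:
Step 0: ref 2 → FAULT, frames=[2,-,-]
Step 1: ref 3 → FAULT, frames=[2,3,-]
Step 2: ref 4 → FAULT, frames=[2,3,4]
Step 3: ref 2 → HIT, frames=[2,3,4]
Step 4: ref 2 → HIT, frames=[2,3,4]
Step 5: ref 1 → FAULT (evict 3), frames=[2,1,4]
Step 6: ref 2 → HIT, frames=[2,1,4]
Step 7: ref 4 → HIT, frames=[2,1,4]
Step 8: ref 2 → HIT, frames=[2,1,4]
Step 9: ref 1 → HIT, frames=[2,1,4]
Step 10: ref 2 → HIT, frames=[2,1,4]
Step 11: ref 2 → HIT, frames=[2,1,4]
Step 12: ref 2 → HIT, frames=[2,1,4]
Step 13: ref 3 → FAULT (evict 1), frames=[2,3,4]
Step 14: ref 2 → HIT, frames=[2,3,4]
Step 15: ref 3 → HIT, frames=[2,3,4]
Total faults: 5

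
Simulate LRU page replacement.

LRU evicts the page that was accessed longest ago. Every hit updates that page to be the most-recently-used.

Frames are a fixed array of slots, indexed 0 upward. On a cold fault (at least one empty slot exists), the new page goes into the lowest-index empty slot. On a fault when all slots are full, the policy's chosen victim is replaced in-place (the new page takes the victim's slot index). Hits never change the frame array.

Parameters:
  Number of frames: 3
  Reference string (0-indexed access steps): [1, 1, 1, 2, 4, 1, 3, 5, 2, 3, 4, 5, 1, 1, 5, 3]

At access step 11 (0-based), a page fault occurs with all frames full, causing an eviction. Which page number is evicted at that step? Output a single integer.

Step 0: ref 1 -> FAULT, frames=[1,-,-]
Step 1: ref 1 -> HIT, frames=[1,-,-]
Step 2: ref 1 -> HIT, frames=[1,-,-]
Step 3: ref 2 -> FAULT, frames=[1,2,-]
Step 4: ref 4 -> FAULT, frames=[1,2,4]
Step 5: ref 1 -> HIT, frames=[1,2,4]
Step 6: ref 3 -> FAULT, evict 2, frames=[1,3,4]
Step 7: ref 5 -> FAULT, evict 4, frames=[1,3,5]
Step 8: ref 2 -> FAULT, evict 1, frames=[2,3,5]
Step 9: ref 3 -> HIT, frames=[2,3,5]
Step 10: ref 4 -> FAULT, evict 5, frames=[2,3,4]
Step 11: ref 5 -> FAULT, evict 2, frames=[5,3,4]
At step 11: evicted page 2

Answer: 2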